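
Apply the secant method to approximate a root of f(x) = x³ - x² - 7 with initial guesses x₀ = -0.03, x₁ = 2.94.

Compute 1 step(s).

f(x) = x³ - x² - 7
x₀ = -0.03, x₁ = 2.94

Secant formula: x_{n+1} = x_n - f(x_n)(x_n - x_{n-1})/(f(x_n) - f(x_{n-1}))

Iteration 1:
  f(-0.030000) = -7.000927
  f(2.940000) = 9.768584
  x_2 = 2.940000 - 9.768584×(2.940000 - (-0.030000))/(9.768584 - (-7.000927))
       = 1.209914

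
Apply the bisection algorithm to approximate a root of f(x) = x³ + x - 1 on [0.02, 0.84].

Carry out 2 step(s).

f(x) = x³ + x - 1
Initial interval: [0.02, 0.84]

Iteration 1:
  c_1 = (0.020000 + 0.840000)/2 = 0.430000
  f(c_1) = f(0.430000) = -0.490493
  f(a) × f(c) ≥ 0, new interval: [0.430000, 0.840000]
Iteration 2:
  c_2 = (0.430000 + 0.840000)/2 = 0.635000
  f(c_2) = f(0.635000) = -0.108952
  f(a) × f(c) ≥ 0, new interval: [0.635000, 0.840000]

After 2 iteration(s), the approximation is c_2 = 0.635000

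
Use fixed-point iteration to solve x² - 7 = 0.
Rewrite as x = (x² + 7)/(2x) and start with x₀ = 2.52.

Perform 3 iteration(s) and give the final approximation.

Equation: x² - 7 = 0
Fixed-point form: x = (x² + 7)/(2x)
x₀ = 2.52

x_1 = g(2.520000) = 2.648889
x_2 = g(2.648889) = 2.645753
x_3 = g(2.645753) = 2.645751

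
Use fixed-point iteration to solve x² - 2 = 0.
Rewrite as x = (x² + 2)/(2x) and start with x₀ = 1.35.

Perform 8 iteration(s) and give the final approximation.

Equation: x² - 2 = 0
Fixed-point form: x = (x² + 2)/(2x)
x₀ = 1.35

x_1 = g(1.350000) = 1.415741
x_2 = g(1.415741) = 1.414214
x_3 = g(1.414214) = 1.414214
x_4 = g(1.414214) = 1.414214
x_5 = g(1.414214) = 1.414214
x_6 = g(1.414214) = 1.414214
x_7 = g(1.414214) = 1.414214
x_8 = g(1.414214) = 1.414214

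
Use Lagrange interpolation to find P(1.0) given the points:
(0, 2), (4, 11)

Lagrange interpolation formula:
P(x) = Σ yᵢ × Lᵢ(x)
where Lᵢ(x) = Π_{j≠i} (x - xⱼ)/(xᵢ - xⱼ)

L_0(1.0) = (1.0 - 4)/(0 - 4) = 0.750000
L_1(1.0) = (1.0 - 0)/(4 - 0) = 0.250000

P(1.0) = 2×L_0(1.0) + 11×L_1(1.0)
P(1.0) = 4.250000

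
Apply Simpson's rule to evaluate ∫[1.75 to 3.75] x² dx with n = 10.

f(x) = x²
a = 1.75, b = 3.75, n = 10
h = (b - a)/n = 0.200000

Simpson's rule: (h/3)[f(x₀) + 4f(x₁) + 2f(x₂) + ... + f(xₙ)]

x_0 = 1.7500, f(x_0) = 3.062500, coefficient = 1
x_1 = 1.9500, f(x_1) = 3.802500, coefficient = 4
x_2 = 2.1500, f(x_2) = 4.622500, coefficient = 2
x_3 = 2.3500, f(x_3) = 5.522500, coefficient = 4
x_4 = 2.5500, f(x_4) = 6.502500, coefficient = 2
x_5 = 2.7500, f(x_5) = 7.562500, coefficient = 4
x_6 = 2.9500, f(x_6) = 8.702500, coefficient = 2
x_7 = 3.1500, f(x_7) = 9.922500, coefficient = 4
x_8 = 3.3500, f(x_8) = 11.222500, coefficient = 2
x_9 = 3.5500, f(x_9) = 12.602500, coefficient = 4
x_10 = 3.7500, f(x_10) = 14.062500, coefficient = 1

I ≈ (0.200000/3) × 236.875000 = 15.791667
Exact value: 15.791667
Error: 0.000000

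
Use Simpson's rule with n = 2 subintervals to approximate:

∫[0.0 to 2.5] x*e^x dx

f(x) = x*e^x
a = 0.0, b = 2.5, n = 2
h = (b - a)/n = 1.250000

Simpson's rule: (h/3)[f(x₀) + 4f(x₁) + 2f(x₂) + ... + f(xₙ)]

x_0 = 0.0000, f(x_0) = 0.000000, coefficient = 1
x_1 = 1.2500, f(x_1) = 4.362929, coefficient = 4
x_2 = 2.5000, f(x_2) = 30.456235, coefficient = 1

I ≈ (1.250000/3) × 47.907950 = 19.961646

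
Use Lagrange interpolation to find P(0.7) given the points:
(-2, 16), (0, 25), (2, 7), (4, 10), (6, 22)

Lagrange interpolation formula:
P(x) = Σ yᵢ × Lᵢ(x)
where Lᵢ(x) = Π_{j≠i} (x - xⱼ)/(xᵢ - xⱼ)

L_0(0.7) = (0.7 - 0)/(-2 - 0) × (0.7 - 2)/(-2 - 2) × (0.7 - 4)/(-2 - 4) × (0.7 - 6)/(-2 - 6) = -0.041448
L_1(0.7) = (0.7 - (-2))/(0 - (-2)) × (0.7 - 2)/(0 - 2) × (0.7 - 4)/(0 - 4) × (0.7 - 6)/(0 - 6) = 0.639478
L_2(0.7) = (0.7 - (-2))/(2 - (-2)) × (0.7 - 0)/(2 - 0) × (0.7 - 4)/(2 - 4) × (0.7 - 6)/(2 - 6) = 0.516502
L_3(0.7) = (0.7 - (-2))/(4 - (-2)) × (0.7 - 0)/(4 - 0) × (0.7 - 2)/(4 - 2) × (0.7 - 6)/(4 - 6) = -0.135647
L_4(0.7) = (0.7 - (-2))/(6 - (-2)) × (0.7 - 0)/(6 - 0) × (0.7 - 2)/(6 - 2) × (0.7 - 4)/(6 - 4) = 0.021115

P(0.7) = 16×L_0(0.7) + 25×L_1(0.7) + 7×L_2(0.7) + 10×L_3(0.7) + 22×L_4(0.7)
P(0.7) = 18.047359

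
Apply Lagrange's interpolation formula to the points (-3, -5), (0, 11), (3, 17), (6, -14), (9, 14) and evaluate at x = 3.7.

Lagrange interpolation formula:
P(x) = Σ yᵢ × Lᵢ(x)
where Lᵢ(x) = Π_{j≠i} (x - xⱼ)/(xᵢ - xⱼ)

L_0(3.7) = (3.7 - 0)/(-3 - 0) × (3.7 - 3)/(-3 - 3) × (3.7 - 6)/(-3 - 6) × (3.7 - 9)/(-3 - 9) = 0.016241
L_1(3.7) = (3.7 - (-3))/(0 - (-3)) × (3.7 - 3)/(0 - 3) × (3.7 - 6)/(0 - 6) × (3.7 - 9)/(0 - 9) = -0.117636
L_2(3.7) = (3.7 - (-3))/(3 - (-3)) × (3.7 - 0)/(3 - 0) × (3.7 - 6)/(3 - 6) × (3.7 - 9)/(3 - 9) = 0.932685
L_3(3.7) = (3.7 - (-3))/(6 - (-3)) × (3.7 - 0)/(6 - 0) × (3.7 - 3)/(6 - 3) × (3.7 - 9)/(6 - 9) = 0.189241
L_4(3.7) = (3.7 - (-3))/(9 - (-3)) × (3.7 - 0)/(9 - 0) × (3.7 - 3)/(9 - 3) × (3.7 - 6)/(9 - 6) = -0.020531

P(3.7) = (-5)×L_0(3.7) + 11×L_1(3.7) + 17×L_2(3.7) + (-14)×L_3(3.7) + 14×L_4(3.7)
P(3.7) = 11.543654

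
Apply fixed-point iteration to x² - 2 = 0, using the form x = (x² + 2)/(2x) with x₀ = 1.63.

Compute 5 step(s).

Equation: x² - 2 = 0
Fixed-point form: x = (x² + 2)/(2x)
x₀ = 1.63

x_1 = g(1.630000) = 1.428497
x_2 = g(1.428497) = 1.414285
x_3 = g(1.414285) = 1.414214
x_4 = g(1.414214) = 1.414214
x_5 = g(1.414214) = 1.414214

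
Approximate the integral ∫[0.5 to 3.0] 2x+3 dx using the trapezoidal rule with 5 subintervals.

f(x) = 2x+3
a = 0.5, b = 3.0, n = 5
h = (b - a)/n = 0.500000

Trapezoidal rule: (h/2)[f(x₀) + 2f(x₁) + 2f(x₂) + ... + f(xₙ)]

x_0 = 0.5000, f(x_0) = 4.000000, coefficient = 1
x_1 = 1.0000, f(x_1) = 5.000000, coefficient = 2
x_2 = 1.5000, f(x_2) = 6.000000, coefficient = 2
x_3 = 2.0000, f(x_3) = 7.000000, coefficient = 2
x_4 = 2.5000, f(x_4) = 8.000000, coefficient = 2
x_5 = 3.0000, f(x_5) = 9.000000, coefficient = 1

I ≈ (0.500000/2) × 65.000000 = 16.250000
Exact value: 16.250000
Error: 0.000000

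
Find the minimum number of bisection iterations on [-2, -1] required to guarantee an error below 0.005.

We need (b-a)/2^n ≤ 0.005
(-1 - (-2))/2^n ≤ 0.005
1/2^n ≤ 0.005
2^n ≥ 200
n ≥ log₂(200) = 7.64
n ≥ 8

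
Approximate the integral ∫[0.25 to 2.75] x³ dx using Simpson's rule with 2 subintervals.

f(x) = x³
a = 0.25, b = 2.75, n = 2
h = (b - a)/n = 1.250000

Simpson's rule: (h/3)[f(x₀) + 4f(x₁) + 2f(x₂) + ... + f(xₙ)]

x_0 = 0.2500, f(x_0) = 0.015625, coefficient = 1
x_1 = 1.5000, f(x_1) = 3.375000, coefficient = 4
x_2 = 2.7500, f(x_2) = 20.796875, coefficient = 1

I ≈ (1.250000/3) × 34.312500 = 14.296875
Exact value: 14.296875
Error: 0.000000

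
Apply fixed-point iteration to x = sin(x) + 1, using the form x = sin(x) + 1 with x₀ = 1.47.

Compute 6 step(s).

Equation: x = sin(x) + 1
Fixed-point form: x = sin(x) + 1
x₀ = 1.47

x_1 = g(1.470000) = 1.994924
x_2 = g(1.994924) = 1.911398
x_3 = g(1.911398) = 1.942554
x_4 = g(1.942554) = 1.931690
x_5 = g(1.931690) = 1.935582
x_6 = g(1.935582) = 1.934200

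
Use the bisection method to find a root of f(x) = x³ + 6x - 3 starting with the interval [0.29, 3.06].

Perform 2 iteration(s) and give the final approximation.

f(x) = x³ + 6x - 3
Initial interval: [0.29, 3.06]

Iteration 1:
  c_1 = (0.290000 + 3.060000)/2 = 1.675000
  f(c_1) = f(1.675000) = 11.749422
  f(a) × f(c) < 0, new interval: [0.290000, 1.675000]
Iteration 2:
  c_2 = (0.290000 + 1.675000)/2 = 0.982500
  f(c_2) = f(0.982500) = 3.843413
  f(a) × f(c) < 0, new interval: [0.290000, 0.982500]

After 2 iteration(s), the approximation is c_2 = 0.982500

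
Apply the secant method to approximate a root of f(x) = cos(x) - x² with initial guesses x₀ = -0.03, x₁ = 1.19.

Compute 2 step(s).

f(x) = cos(x) - x²
x₀ = -0.03, x₁ = 1.19

Secant formula: x_{n+1} = x_n - f(x_n)(x_n - x_{n-1})/(f(x_n) - f(x_{n-1}))

Iteration 1:
  f(-0.030000) = 0.998650
  f(1.190000) = -1.044440
  x_2 = 1.190000 - (-1.044440)×(1.190000 - (-0.030000))/(-1.044440 - 0.998650)
       = 0.566329
Iteration 2:
  f(1.190000) = -1.044440
  f(0.566329) = 0.523148
  x_3 = 0.566329 - 0.523148×(0.566329 - 1.190000)/(0.523148 - (-1.044440))
       = 0.774465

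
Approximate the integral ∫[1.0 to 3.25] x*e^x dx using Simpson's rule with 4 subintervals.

f(x) = x*e^x
a = 1.0, b = 3.25, n = 4
h = (b - a)/n = 0.562500

Simpson's rule: (h/3)[f(x₀) + 4f(x₁) + 2f(x₂) + ... + f(xₙ)]

x_0 = 1.0000, f(x_0) = 2.718282, coefficient = 1
x_1 = 1.5625, f(x_1) = 7.454271, coefficient = 4
x_2 = 2.1250, f(x_2) = 17.792407, coefficient = 2
x_3 = 2.6875, f(x_3) = 39.492524, coefficient = 4
x_4 = 3.2500, f(x_4) = 83.818605, coefficient = 1

I ≈ (0.562500/3) × 309.908880 = 58.107915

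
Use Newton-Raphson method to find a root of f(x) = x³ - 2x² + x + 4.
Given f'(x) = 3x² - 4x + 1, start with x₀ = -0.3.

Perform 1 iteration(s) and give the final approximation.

f(x) = x³ - 2x² + x + 4
f'(x) = 3x² - 4x + 1
x₀ = -0.3

Newton-Raphson formula: x_{n+1} = x_n - f(x_n)/f'(x_n)

Iteration 1:
  f(-0.300000) = 3.493000
  f'(-0.300000) = 2.470000
  x_1 = -0.300000 - 3.493000/2.470000 = -1.714170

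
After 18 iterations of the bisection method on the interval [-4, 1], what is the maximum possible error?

Bisection error bound: |error| ≤ (b-a)/2^n
|error| ≤ (1 - (-4))/2^18 = 5/2^18
|error| ≤ 0.0000190735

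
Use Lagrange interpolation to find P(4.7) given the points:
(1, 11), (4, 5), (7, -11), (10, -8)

Lagrange interpolation formula:
P(x) = Σ yᵢ × Lᵢ(x)
where Lᵢ(x) = Π_{j≠i} (x - xⱼ)/(xᵢ - xⱼ)

L_0(4.7) = (4.7 - 4)/(1 - 4) × (4.7 - 7)/(1 - 7) × (4.7 - 10)/(1 - 10) = -0.052673
L_1(4.7) = (4.7 - 1)/(4 - 1) × (4.7 - 7)/(4 - 7) × (4.7 - 10)/(4 - 10) = 0.835241
L_2(4.7) = (4.7 - 1)/(7 - 1) × (4.7 - 4)/(7 - 4) × (4.7 - 10)/(7 - 10) = 0.254204
L_3(4.7) = (4.7 - 1)/(10 - 1) × (4.7 - 4)/(10 - 4) × (4.7 - 7)/(10 - 7) = -0.036772

P(4.7) = 11×L_0(4.7) + 5×L_1(4.7) + (-11)×L_2(4.7) + (-8)×L_3(4.7)
P(4.7) = 1.094735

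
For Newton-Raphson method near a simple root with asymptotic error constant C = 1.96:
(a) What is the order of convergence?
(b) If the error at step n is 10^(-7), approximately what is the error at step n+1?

(a) Newton-Raphson has quadratic (order 2) convergence near simple roots.
    This means |e_{n+1}| ≈ C|e_n|².

(b) With |e_n| = 10^(-7) and C = 1.96:
    |e_{n+1}| ≈ 1.96 × (10^(-7))² = 1.96 × 10^(-14)

(a) 2 (quadratic); (b) |e_{n+1}| ≈ 1.960e-14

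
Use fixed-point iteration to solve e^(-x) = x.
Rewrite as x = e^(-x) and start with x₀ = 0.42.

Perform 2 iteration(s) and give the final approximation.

Equation: e^(-x) = x
Fixed-point form: x = e^(-x)
x₀ = 0.42

x_1 = g(0.420000) = 0.657047
x_2 = g(0.657047) = 0.518380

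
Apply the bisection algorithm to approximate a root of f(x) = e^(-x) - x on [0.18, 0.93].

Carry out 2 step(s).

f(x) = e^(-x) - x
Initial interval: [0.18, 0.93]

Iteration 1:
  c_1 = (0.180000 + 0.930000)/2 = 0.555000
  f(c_1) = f(0.555000) = 0.019072
  f(a) × f(c) ≥ 0, new interval: [0.555000, 0.930000]
Iteration 2:
  c_2 = (0.555000 + 0.930000)/2 = 0.742500
  f(c_2) = f(0.742500) = -0.266577
  f(a) × f(c) < 0, new interval: [0.555000, 0.742500]

After 2 iteration(s), the approximation is c_2 = 0.742500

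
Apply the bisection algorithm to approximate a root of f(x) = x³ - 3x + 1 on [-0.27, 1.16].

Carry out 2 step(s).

f(x) = x³ - 3x + 1
Initial interval: [-0.27, 1.16]

Iteration 1:
  c_1 = (-0.270000 + 1.160000)/2 = 0.445000
  f(c_1) = f(0.445000) = -0.246879
  f(a) × f(c) < 0, new interval: [-0.270000, 0.445000]
Iteration 2:
  c_2 = (-0.270000 + 0.445000)/2 = 0.087500
  f(c_2) = f(0.087500) = 0.738170
  f(a) × f(c) ≥ 0, new interval: [0.087500, 0.445000]

After 2 iteration(s), the approximation is c_2 = 0.087500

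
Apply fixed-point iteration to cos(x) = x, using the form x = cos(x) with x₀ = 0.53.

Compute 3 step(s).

Equation: cos(x) = x
Fixed-point form: x = cos(x)
x₀ = 0.53

x_1 = g(0.530000) = 0.862807
x_2 = g(0.862807) = 0.650308
x_3 = g(0.650308) = 0.795898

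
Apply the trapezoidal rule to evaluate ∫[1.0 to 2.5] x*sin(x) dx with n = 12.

f(x) = x*sin(x)
a = 1.0, b = 2.5, n = 12
h = (b - a)/n = 0.125000

Trapezoidal rule: (h/2)[f(x₀) + 2f(x₁) + 2f(x₂) + ... + f(xₙ)]

x_0 = 1.0000, f(x_0) = 0.841471, coefficient = 1
x_1 = 1.1250, f(x_1) = 1.015051, coefficient = 2
x_2 = 1.2500, f(x_2) = 1.186231, coefficient = 2
x_3 = 1.3750, f(x_3) = 1.348728, coefficient = 2
x_4 = 1.5000, f(x_4) = 1.496242, coefficient = 2
x_5 = 1.6250, f(x_5) = 1.622613, coefficient = 2
x_6 = 1.7500, f(x_6) = 1.721975, coefficient = 2
x_7 = 1.8750, f(x_7) = 1.788911, coefficient = 2
x_8 = 2.0000, f(x_8) = 1.818595, coefficient = 2
x_9 = 2.1250, f(x_9) = 1.806930, coefficient = 2
x_10 = 2.2500, f(x_10) = 1.750665, coefficient = 2
x_11 = 2.3750, f(x_11) = 1.647502, coefficient = 2
x_12 = 2.5000, f(x_12) = 1.496180, coefficient = 1

I ≈ (0.125000/2) × 36.744537 = 2.296534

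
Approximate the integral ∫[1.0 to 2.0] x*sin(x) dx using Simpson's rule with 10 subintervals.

f(x) = x*sin(x)
a = 1.0, b = 2.0, n = 10
h = (b - a)/n = 0.100000

Simpson's rule: (h/3)[f(x₀) + 4f(x₁) + 2f(x₂) + ... + f(xₙ)]

x_0 = 1.0000, f(x_0) = 0.841471, coefficient = 1
x_1 = 1.1000, f(x_1) = 0.980328, coefficient = 4
x_2 = 1.2000, f(x_2) = 1.118447, coefficient = 2
x_3 = 1.3000, f(x_3) = 1.252626, coefficient = 4
x_4 = 1.4000, f(x_4) = 1.379630, coefficient = 2
x_5 = 1.5000, f(x_5) = 1.496242, coefficient = 4
x_6 = 1.6000, f(x_6) = 1.599318, coefficient = 2
x_7 = 1.7000, f(x_7) = 1.685830, coefficient = 4
x_8 = 1.8000, f(x_8) = 1.752926, coefficient = 2
x_9 = 1.9000, f(x_9) = 1.797970, coefficient = 4
x_10 = 2.0000, f(x_10) = 1.818595, coefficient = 1

I ≈ (0.100000/3) × 43.212692 = 1.440423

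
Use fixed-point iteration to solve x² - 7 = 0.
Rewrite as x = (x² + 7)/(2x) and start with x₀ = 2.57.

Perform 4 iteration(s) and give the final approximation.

Equation: x² - 7 = 0
Fixed-point form: x = (x² + 7)/(2x)
x₀ = 2.57

x_1 = g(2.570000) = 2.646868
x_2 = g(2.646868) = 2.645752
x_3 = g(2.645752) = 2.645751
x_4 = g(2.645751) = 2.645751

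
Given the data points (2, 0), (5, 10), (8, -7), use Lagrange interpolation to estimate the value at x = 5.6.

Lagrange interpolation formula:
P(x) = Σ yᵢ × Lᵢ(x)
where Lᵢ(x) = Π_{j≠i} (x - xⱼ)/(xᵢ - xⱼ)

L_0(5.6) = (5.6 - 5)/(2 - 5) × (5.6 - 8)/(2 - 8) = -0.080000
L_1(5.6) = (5.6 - 2)/(5 - 2) × (5.6 - 8)/(5 - 8) = 0.960000
L_2(5.6) = (5.6 - 2)/(8 - 2) × (5.6 - 5)/(8 - 5) = 0.120000

P(5.6) = 0×L_0(5.6) + 10×L_1(5.6) + (-7)×L_2(5.6)
P(5.6) = 8.760000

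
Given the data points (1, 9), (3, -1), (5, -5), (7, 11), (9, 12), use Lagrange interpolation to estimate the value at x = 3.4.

Lagrange interpolation formula:
P(x) = Σ yᵢ × Lᵢ(x)
where Lᵢ(x) = Π_{j≠i} (x - xⱼ)/(xᵢ - xⱼ)

L_0(3.4) = (3.4 - 3)/(1 - 3) × (3.4 - 5)/(1 - 5) × (3.4 - 7)/(1 - 7) × (3.4 - 9)/(1 - 9) = -0.033600
L_1(3.4) = (3.4 - 1)/(3 - 1) × (3.4 - 5)/(3 - 5) × (3.4 - 7)/(3 - 7) × (3.4 - 9)/(3 - 9) = 0.806400
L_2(3.4) = (3.4 - 1)/(5 - 1) × (3.4 - 3)/(5 - 3) × (3.4 - 7)/(5 - 7) × (3.4 - 9)/(5 - 9) = 0.302400
L_3(3.4) = (3.4 - 1)/(7 - 1) × (3.4 - 3)/(7 - 3) × (3.4 - 5)/(7 - 5) × (3.4 - 9)/(7 - 9) = -0.089600
L_4(3.4) = (3.4 - 1)/(9 - 1) × (3.4 - 3)/(9 - 3) × (3.4 - 5)/(9 - 5) × (3.4 - 7)/(9 - 7) = 0.014400

P(3.4) = 9×L_0(3.4) + (-1)×L_1(3.4) + (-5)×L_2(3.4) + 11×L_3(3.4) + 12×L_4(3.4)
P(3.4) = -3.433600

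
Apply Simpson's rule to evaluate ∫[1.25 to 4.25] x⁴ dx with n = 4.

f(x) = x⁴
a = 1.25, b = 4.25, n = 4
h = (b - a)/n = 0.750000

Simpson's rule: (h/3)[f(x₀) + 4f(x₁) + 2f(x₂) + ... + f(xₙ)]

x_0 = 1.2500, f(x_0) = 2.441406, coefficient = 1
x_1 = 2.0000, f(x_1) = 16.000000, coefficient = 4
x_2 = 2.7500, f(x_2) = 57.191406, coefficient = 2
x_3 = 3.5000, f(x_3) = 150.062500, coefficient = 4
x_4 = 4.2500, f(x_4) = 326.253906, coefficient = 1

I ≈ (0.750000/3) × 1107.328125 = 276.832031
Exact value: 276.705469
Error: 0.126562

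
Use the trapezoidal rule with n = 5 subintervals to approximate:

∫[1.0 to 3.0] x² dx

f(x) = x²
a = 1.0, b = 3.0, n = 5
h = (b - a)/n = 0.400000

Trapezoidal rule: (h/2)[f(x₀) + 2f(x₁) + 2f(x₂) + ... + f(xₙ)]

x_0 = 1.0000, f(x_0) = 1.000000, coefficient = 1
x_1 = 1.4000, f(x_1) = 1.960000, coefficient = 2
x_2 = 1.8000, f(x_2) = 3.240000, coefficient = 2
x_3 = 2.2000, f(x_3) = 4.840000, coefficient = 2
x_4 = 2.6000, f(x_4) = 6.760000, coefficient = 2
x_5 = 3.0000, f(x_5) = 9.000000, coefficient = 1

I ≈ (0.400000/2) × 43.600000 = 8.720000
Exact value: 8.666667
Error: 0.053333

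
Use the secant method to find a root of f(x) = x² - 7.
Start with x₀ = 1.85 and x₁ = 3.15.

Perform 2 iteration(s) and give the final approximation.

f(x) = x² - 7
x₀ = 1.85, x₁ = 3.15

Secant formula: x_{n+1} = x_n - f(x_n)(x_n - x_{n-1})/(f(x_n) - f(x_{n-1}))

Iteration 1:
  f(1.850000) = -3.577500
  f(3.150000) = 2.922500
  x_2 = 3.150000 - 2.922500×(3.150000 - 1.850000)/(2.922500 - (-3.577500))
       = 2.565500
Iteration 2:
  f(3.150000) = 2.922500
  f(2.565500) = -0.418210
  x_3 = 2.565500 - (-0.418210)×(2.565500 - 3.150000)/(-0.418210 - 2.922500)
       = 2.638671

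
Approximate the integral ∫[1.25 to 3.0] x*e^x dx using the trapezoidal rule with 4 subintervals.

f(x) = x*e^x
a = 1.25, b = 3.0, n = 4
h = (b - a)/n = 0.437500

Trapezoidal rule: (h/2)[f(x₀) + 2f(x₁) + 2f(x₂) + ... + f(xₙ)]

x_0 = 1.2500, f(x_0) = 4.362929, coefficient = 1
x_1 = 1.6875, f(x_1) = 9.122539, coefficient = 2
x_2 = 2.1250, f(x_2) = 17.792407, coefficient = 2
x_3 = 2.5625, f(x_3) = 33.231006, coefficient = 2
x_4 = 3.0000, f(x_4) = 60.256611, coefficient = 1

I ≈ (0.437500/2) × 184.911443 = 40.449378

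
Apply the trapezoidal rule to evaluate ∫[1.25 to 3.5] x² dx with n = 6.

f(x) = x²
a = 1.25, b = 3.5, n = 6
h = (b - a)/n = 0.375000

Trapezoidal rule: (h/2)[f(x₀) + 2f(x₁) + 2f(x₂) + ... + f(xₙ)]

x_0 = 1.2500, f(x_0) = 1.562500, coefficient = 1
x_1 = 1.6250, f(x_1) = 2.640625, coefficient = 2
x_2 = 2.0000, f(x_2) = 4.000000, coefficient = 2
x_3 = 2.3750, f(x_3) = 5.640625, coefficient = 2
x_4 = 2.7500, f(x_4) = 7.562500, coefficient = 2
x_5 = 3.1250, f(x_5) = 9.765625, coefficient = 2
x_6 = 3.5000, f(x_6) = 12.250000, coefficient = 1

I ≈ (0.375000/2) × 73.031250 = 13.693359
Exact value: 13.640625
Error: 0.052734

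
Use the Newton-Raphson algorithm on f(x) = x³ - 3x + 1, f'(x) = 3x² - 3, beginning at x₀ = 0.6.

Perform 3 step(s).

f(x) = x³ - 3x + 1
f'(x) = 3x² - 3
x₀ = 0.6

Newton-Raphson formula: x_{n+1} = x_n - f(x_n)/f'(x_n)

Iteration 1:
  f(0.600000) = -0.584000
  f'(0.600000) = -1.920000
  x_1 = 0.600000 - (-0.584000)/(-1.920000) = 0.295833
Iteration 2:
  f(0.295833) = 0.138391
  f'(0.295833) = -2.737448
  x_2 = 0.295833 - 0.138391/(-2.737448) = 0.346388
Iteration 3:
  f(0.346388) = 0.002397
  f'(0.346388) = -2.640046
  x_3 = 0.346388 - 0.002397/(-2.640046) = 0.347296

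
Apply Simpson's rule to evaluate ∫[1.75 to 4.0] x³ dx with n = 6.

f(x) = x³
a = 1.75, b = 4.0, n = 6
h = (b - a)/n = 0.375000

Simpson's rule: (h/3)[f(x₀) + 4f(x₁) + 2f(x₂) + ... + f(xₙ)]

x_0 = 1.7500, f(x_0) = 5.359375, coefficient = 1
x_1 = 2.1250, f(x_1) = 9.595703, coefficient = 4
x_2 = 2.5000, f(x_2) = 15.625000, coefficient = 2
x_3 = 2.8750, f(x_3) = 23.763672, coefficient = 4
x_4 = 3.2500, f(x_4) = 34.328125, coefficient = 2
x_5 = 3.6250, f(x_5) = 47.634766, coefficient = 4
x_6 = 4.0000, f(x_6) = 64.000000, coefficient = 1

I ≈ (0.375000/3) × 493.242188 = 61.655273
Exact value: 61.655273
Error: 0.000000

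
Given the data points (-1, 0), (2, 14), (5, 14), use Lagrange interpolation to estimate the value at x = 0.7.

Lagrange interpolation formula:
P(x) = Σ yᵢ × Lᵢ(x)
where Lᵢ(x) = Π_{j≠i} (x - xⱼ)/(xᵢ - xⱼ)

L_0(0.7) = (0.7 - 2)/(-1 - 2) × (0.7 - 5)/(-1 - 5) = 0.310556
L_1(0.7) = (0.7 - (-1))/(2 - (-1)) × (0.7 - 5)/(2 - 5) = 0.812222
L_2(0.7) = (0.7 - (-1))/(5 - (-1)) × (0.7 - 2)/(5 - 2) = -0.122778

P(0.7) = 0×L_0(0.7) + 14×L_1(0.7) + 14×L_2(0.7)
P(0.7) = 9.652222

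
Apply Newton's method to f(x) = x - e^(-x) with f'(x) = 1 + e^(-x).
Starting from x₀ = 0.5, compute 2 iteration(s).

f(x) = x - e^(-x)
f'(x) = 1 + e^(-x)
x₀ = 0.5

Newton-Raphson formula: x_{n+1} = x_n - f(x_n)/f'(x_n)

Iteration 1:
  f(0.500000) = -0.106531
  f'(0.500000) = 1.606531
  x_1 = 0.500000 - (-0.106531)/1.606531 = 0.566311
Iteration 2:
  f(0.566311) = -0.001305
  f'(0.566311) = 1.567616
  x_2 = 0.566311 - (-0.001305)/1.567616 = 0.567143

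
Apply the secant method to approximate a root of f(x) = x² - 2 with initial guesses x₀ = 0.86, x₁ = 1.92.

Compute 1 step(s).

f(x) = x² - 2
x₀ = 0.86, x₁ = 1.92

Secant formula: x_{n+1} = x_n - f(x_n)(x_n - x_{n-1})/(f(x_n) - f(x_{n-1}))

Iteration 1:
  f(0.860000) = -1.260400
  f(1.920000) = 1.686400
  x_2 = 1.920000 - 1.686400×(1.920000 - 0.860000)/(1.686400 - (-1.260400))
       = 1.313381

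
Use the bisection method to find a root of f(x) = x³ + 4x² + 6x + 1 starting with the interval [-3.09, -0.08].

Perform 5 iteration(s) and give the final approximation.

f(x) = x³ + 4x² + 6x + 1
Initial interval: [-3.09, -0.08]

Iteration 1:
  c_1 = (-3.090000 + (-0.080000))/2 = -1.585000
  f(c_1) = f(-1.585000) = -2.442977
  f(a) × f(c) ≥ 0, new interval: [-1.585000, -0.080000]
Iteration 2:
  c_2 = (-1.585000 + (-0.080000))/2 = -0.832500
  f(c_2) = f(-0.832500) = -1.799744
  f(a) × f(c) ≥ 0, new interval: [-0.832500, -0.080000]
Iteration 3:
  c_3 = (-0.832500 + (-0.080000))/2 = -0.456250
  f(c_3) = f(-0.456250) = -0.999819
  f(a) × f(c) ≥ 0, new interval: [-0.456250, -0.080000]
Iteration 4:
  c_4 = (-0.456250 + (-0.080000))/2 = -0.268125
  f(c_4) = f(-0.268125) = -0.340462
  f(a) × f(c) ≥ 0, new interval: [-0.268125, -0.080000]
Iteration 5:
  c_5 = (-0.268125 + (-0.080000))/2 = -0.174063
  f(c_5) = f(-0.174063) = 0.071542
  f(a) × f(c) < 0, new interval: [-0.268125, -0.174063]

After 5 iteration(s), the approximation is c_5 = -0.174063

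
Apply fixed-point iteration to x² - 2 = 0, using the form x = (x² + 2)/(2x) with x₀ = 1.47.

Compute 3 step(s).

Equation: x² - 2 = 0
Fixed-point form: x = (x² + 2)/(2x)
x₀ = 1.47

x_1 = g(1.470000) = 1.415272
x_2 = g(1.415272) = 1.414214
x_3 = g(1.414214) = 1.414214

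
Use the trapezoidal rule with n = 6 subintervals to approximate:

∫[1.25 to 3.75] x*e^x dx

f(x) = x*e^x
a = 1.25, b = 3.75, n = 6
h = (b - a)/n = 0.416667

Trapezoidal rule: (h/2)[f(x₀) + 2f(x₁) + 2f(x₂) + ... + f(xₙ)]

x_0 = 1.2500, f(x_0) = 4.362929, coefficient = 1
x_1 = 1.6667, f(x_1) = 8.824150, coefficient = 2
x_2 = 2.0833, f(x_2) = 16.731656, coefficient = 2
x_3 = 2.5000, f(x_3) = 30.456235, coefficient = 2
x_4 = 2.9167, f(x_4) = 53.898793, coefficient = 2
x_5 = 3.3333, f(x_5) = 93.438750, coefficient = 2
x_6 = 3.7500, f(x_6) = 159.454058, coefficient = 1

I ≈ (0.416667/2) × 570.516153 = 118.857532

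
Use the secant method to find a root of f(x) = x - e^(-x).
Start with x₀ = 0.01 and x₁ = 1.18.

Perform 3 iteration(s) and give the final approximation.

f(x) = x - e^(-x)
x₀ = 0.01, x₁ = 1.18

Secant formula: x_{n+1} = x_n - f(x_n)(x_n - x_{n-1})/(f(x_n) - f(x_{n-1}))

Iteration 1:
  f(0.010000) = -0.980050
  f(1.180000) = 0.872721
  x_2 = 1.180000 - 0.872721×(1.180000 - 0.010000)/(0.872721 - (-0.980050))
       = 0.628888
Iteration 2:
  f(1.180000) = 0.872721
  f(0.628888) = 0.095704
  x_3 = 0.628888 - 0.095704×(0.628888 - 1.180000)/(0.095704 - 0.872721)
       = 0.561009
Iteration 3:
  f(0.628888) = 0.095704
  f(0.561009) = -0.009625
  x_4 = 0.561009 - (-0.009625)×(0.561009 - 0.628888)/(-0.009625 - 0.095704)
       = 0.567211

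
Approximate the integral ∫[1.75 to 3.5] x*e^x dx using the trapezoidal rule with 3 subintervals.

f(x) = x*e^x
a = 1.75, b = 3.5, n = 3
h = (b - a)/n = 0.583333

Trapezoidal rule: (h/2)[f(x₀) + 2f(x₁) + 2f(x₂) + ... + f(xₙ)]

x_0 = 1.7500, f(x_0) = 10.070555, coefficient = 1
x_1 = 2.3333, f(x_1) = 24.061937, coefficient = 2
x_2 = 2.9167, f(x_2) = 53.898793, coefficient = 2
x_3 = 3.5000, f(x_3) = 115.904082, coefficient = 1

I ≈ (0.583333/2) × 281.896095 = 82.219694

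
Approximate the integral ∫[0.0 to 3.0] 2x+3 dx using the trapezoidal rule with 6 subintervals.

f(x) = 2x+3
a = 0.0, b = 3.0, n = 6
h = (b - a)/n = 0.500000

Trapezoidal rule: (h/2)[f(x₀) + 2f(x₁) + 2f(x₂) + ... + f(xₙ)]

x_0 = 0.0000, f(x_0) = 3.000000, coefficient = 1
x_1 = 0.5000, f(x_1) = 4.000000, coefficient = 2
x_2 = 1.0000, f(x_2) = 5.000000, coefficient = 2
x_3 = 1.5000, f(x_3) = 6.000000, coefficient = 2
x_4 = 2.0000, f(x_4) = 7.000000, coefficient = 2
x_5 = 2.5000, f(x_5) = 8.000000, coefficient = 2
x_6 = 3.0000, f(x_6) = 9.000000, coefficient = 1

I ≈ (0.500000/2) × 72.000000 = 18.000000
Exact value: 18.000000
Error: 0.000000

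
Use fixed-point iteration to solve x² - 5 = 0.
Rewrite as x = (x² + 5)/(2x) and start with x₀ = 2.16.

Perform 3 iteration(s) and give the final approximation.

Equation: x² - 5 = 0
Fixed-point form: x = (x² + 5)/(2x)
x₀ = 2.16

x_1 = g(2.160000) = 2.237407
x_2 = g(2.237407) = 2.236068
x_3 = g(2.236068) = 2.236068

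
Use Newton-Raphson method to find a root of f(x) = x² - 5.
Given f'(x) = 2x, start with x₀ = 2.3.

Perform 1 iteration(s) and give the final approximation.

f(x) = x² - 5
f'(x) = 2x
x₀ = 2.3

Newton-Raphson formula: x_{n+1} = x_n - f(x_n)/f'(x_n)

Iteration 1:
  f(2.300000) = 0.290000
  f'(2.300000) = 4.600000
  x_1 = 2.300000 - 0.290000/4.600000 = 2.236957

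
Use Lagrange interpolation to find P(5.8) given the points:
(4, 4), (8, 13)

Lagrange interpolation formula:
P(x) = Σ yᵢ × Lᵢ(x)
where Lᵢ(x) = Π_{j≠i} (x - xⱼ)/(xᵢ - xⱼ)

L_0(5.8) = (5.8 - 8)/(4 - 8) = 0.550000
L_1(5.8) = (5.8 - 4)/(8 - 4) = 0.450000

P(5.8) = 4×L_0(5.8) + 13×L_1(5.8)
P(5.8) = 8.050000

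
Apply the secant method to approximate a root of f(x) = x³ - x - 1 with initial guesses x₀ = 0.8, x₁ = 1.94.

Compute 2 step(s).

f(x) = x³ - x - 1
x₀ = 0.8, x₁ = 1.94

Secant formula: x_{n+1} = x_n - f(x_n)(x_n - x_{n-1})/(f(x_n) - f(x_{n-1}))

Iteration 1:
  f(0.800000) = -1.288000
  f(1.940000) = 4.361384
  x_2 = 1.940000 - 4.361384×(1.940000 - 0.800000)/(4.361384 - (-1.288000))
       = 1.059908
Iteration 2:
  f(1.940000) = 4.361384
  f(1.059908) = -0.869202
  x_3 = 1.059908 - (-0.869202)×(1.059908 - 1.940000)/(-0.869202 - 4.361384)
       = 1.206159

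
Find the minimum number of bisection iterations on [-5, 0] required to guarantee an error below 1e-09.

We need (b-a)/2^n ≤ 1e-09
(0 - (-5))/2^n ≤ 1e-09
5/2^n ≤ 1e-09
2^n ≥ 5000000000
n ≥ log₂(5000000000) = 32.22
n ≥ 33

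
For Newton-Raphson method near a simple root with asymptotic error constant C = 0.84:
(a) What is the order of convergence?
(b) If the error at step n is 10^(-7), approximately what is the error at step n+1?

(a) Newton-Raphson has quadratic (order 2) convergence near simple roots.
    This means |e_{n+1}| ≈ C|e_n|².

(b) With |e_n| = 10^(-7) and C = 0.84:
    |e_{n+1}| ≈ 0.84 × (10^(-7))² = 0.84 × 10^(-14)

(a) 2 (quadratic); (b) |e_{n+1}| ≈ 8.400e-15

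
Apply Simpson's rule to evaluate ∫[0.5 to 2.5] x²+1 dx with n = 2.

f(x) = x²+1
a = 0.5, b = 2.5, n = 2
h = (b - a)/n = 1.000000

Simpson's rule: (h/3)[f(x₀) + 4f(x₁) + 2f(x₂) + ... + f(xₙ)]

x_0 = 0.5000, f(x_0) = 1.250000, coefficient = 1
x_1 = 1.5000, f(x_1) = 3.250000, coefficient = 4
x_2 = 2.5000, f(x_2) = 7.250000, coefficient = 1

I ≈ (1.000000/3) × 21.500000 = 7.166667
Exact value: 7.166667
Error: 0.000000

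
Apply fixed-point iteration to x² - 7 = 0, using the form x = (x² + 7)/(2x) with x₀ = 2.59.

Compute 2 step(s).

Equation: x² - 7 = 0
Fixed-point form: x = (x² + 7)/(2x)
x₀ = 2.59

x_1 = g(2.590000) = 2.646351
x_2 = g(2.646351) = 2.645751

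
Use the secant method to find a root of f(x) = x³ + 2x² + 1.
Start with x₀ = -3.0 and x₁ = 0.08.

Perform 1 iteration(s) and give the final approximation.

f(x) = x³ + 2x² + 1
x₀ = -3.0, x₁ = 0.08

Secant formula: x_{n+1} = x_n - f(x_n)(x_n - x_{n-1})/(f(x_n) - f(x_{n-1}))

Iteration 1:
  f(-3.000000) = -8.000000
  f(0.080000) = 1.013312
  x_2 = 0.080000 - 1.013312×(0.080000 - (-3.000000))/(1.013312 - (-8.000000))
       = -0.266266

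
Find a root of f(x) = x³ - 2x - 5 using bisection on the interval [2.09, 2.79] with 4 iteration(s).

f(x) = x³ - 2x - 5
Initial interval: [2.09, 2.79]

Iteration 1:
  c_1 = (2.090000 + 2.790000)/2 = 2.440000
  f(c_1) = f(2.440000) = 4.646784
  f(a) × f(c) < 0, new interval: [2.090000, 2.440000]
Iteration 2:
  c_2 = (2.090000 + 2.440000)/2 = 2.265000
  f(c_2) = f(2.265000) = 2.089960
  f(a) × f(c) < 0, new interval: [2.090000, 2.265000]
Iteration 3:
  c_3 = (2.090000 + 2.265000)/2 = 2.177500
  f(c_3) = f(2.177500) = 0.969630
  f(a) × f(c) < 0, new interval: [2.090000, 2.177500]
Iteration 4:
  c_4 = (2.090000 + 2.177500)/2 = 2.133750
  f(c_4) = f(2.133750) = 0.447227
  f(a) × f(c) < 0, new interval: [2.090000, 2.133750]

After 4 iteration(s), the approximation is c_4 = 2.133750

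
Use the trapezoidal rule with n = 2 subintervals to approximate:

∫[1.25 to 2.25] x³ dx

f(x) = x³
a = 1.25, b = 2.25, n = 2
h = (b - a)/n = 0.500000

Trapezoidal rule: (h/2)[f(x₀) + 2f(x₁) + 2f(x₂) + ... + f(xₙ)]

x_0 = 1.2500, f(x_0) = 1.953125, coefficient = 1
x_1 = 1.7500, f(x_1) = 5.359375, coefficient = 2
x_2 = 2.2500, f(x_2) = 11.390625, coefficient = 1

I ≈ (0.500000/2) × 24.062500 = 6.015625
Exact value: 5.796875
Error: 0.218750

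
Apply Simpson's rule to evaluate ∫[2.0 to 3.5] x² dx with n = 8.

f(x) = x²
a = 2.0, b = 3.5, n = 8
h = (b - a)/n = 0.187500

Simpson's rule: (h/3)[f(x₀) + 4f(x₁) + 2f(x₂) + ... + f(xₙ)]

x_0 = 2.0000, f(x_0) = 4.000000, coefficient = 1
x_1 = 2.1875, f(x_1) = 4.785156, coefficient = 4
x_2 = 2.3750, f(x_2) = 5.640625, coefficient = 2
x_3 = 2.5625, f(x_3) = 6.566406, coefficient = 4
x_4 = 2.7500, f(x_4) = 7.562500, coefficient = 2
x_5 = 2.9375, f(x_5) = 8.628906, coefficient = 4
x_6 = 3.1250, f(x_6) = 9.765625, coefficient = 2
x_7 = 3.3125, f(x_7) = 10.972656, coefficient = 4
x_8 = 3.5000, f(x_8) = 12.250000, coefficient = 1

I ≈ (0.187500/3) × 186.000000 = 11.625000
Exact value: 11.625000
Error: 0.000000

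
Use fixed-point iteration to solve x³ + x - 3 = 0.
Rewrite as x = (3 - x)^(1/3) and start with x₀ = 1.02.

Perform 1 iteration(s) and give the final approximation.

Equation: x³ + x - 3 = 0
Fixed-point form: x = (3 - x)^(1/3)
x₀ = 1.02

x_1 = g(1.020000) = 1.255707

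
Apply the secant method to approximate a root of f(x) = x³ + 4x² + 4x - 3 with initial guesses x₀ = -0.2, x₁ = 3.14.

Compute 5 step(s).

f(x) = x³ + 4x² + 4x - 3
x₀ = -0.2, x₁ = 3.14

Secant formula: x_{n+1} = x_n - f(x_n)(x_n - x_{n-1})/(f(x_n) - f(x_{n-1}))

Iteration 1:
  f(-0.200000) = -3.648000
  f(3.140000) = 79.957544
  x_2 = 3.140000 - 79.957544×(3.140000 - (-0.200000))/(79.957544 - (-3.648000))
       = -0.054264
Iteration 2:
  f(3.140000) = 79.957544
  f(-0.054264) = -3.205438
  x_3 = -0.054264 - (-3.205438)×(-0.054264 - 3.140000)/(-3.205438 - 79.957544)
       = 0.068856
Iteration 3:
  f(-0.054264) = -3.205438
  f(0.068856) = -2.705286
  x_4 = 0.068856 - (-2.705286)×(0.068856 - (-0.054264))/(-2.705286 - (-3.205438))
       = 0.734803
Iteration 4:
  f(0.068856) = -2.705286
  f(0.734803) = 2.495696
  x_5 = 0.734803 - 2.495696×(0.734803 - 0.068856)/(2.495696 - (-2.705286))
       = 0.415247
Iteration 5:
  f(0.734803) = 2.495696
  f(0.415247) = -0.577687
  x_6 = 0.415247 - (-0.577687)×(0.415247 - 0.734803)/(-0.577687 - 2.495696)
       = 0.475312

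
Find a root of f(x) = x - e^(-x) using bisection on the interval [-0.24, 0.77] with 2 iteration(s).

f(x) = x - e^(-x)
Initial interval: [-0.24, 0.77]

Iteration 1:
  c_1 = (-0.240000 + 0.770000)/2 = 0.265000
  f(c_1) = f(0.265000) = -0.502206
  f(a) × f(c) ≥ 0, new interval: [0.265000, 0.770000]
Iteration 2:
  c_2 = (0.265000 + 0.770000)/2 = 0.517500
  f(c_2) = f(0.517500) = -0.078509
  f(a) × f(c) ≥ 0, new interval: [0.517500, 0.770000]

After 2 iteration(s), the approximation is c_2 = 0.517500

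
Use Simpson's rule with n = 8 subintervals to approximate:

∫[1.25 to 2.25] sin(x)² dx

f(x) = sin(x)²
a = 1.25, b = 2.25, n = 8
h = (b - a)/n = 0.125000

Simpson's rule: (h/3)[f(x₀) + 4f(x₁) + 2f(x₂) + ... + f(xₙ)]

x_0 = 1.2500, f(x_0) = 0.900572, coefficient = 1
x_1 = 1.3750, f(x_1) = 0.962151, coefficient = 4
x_2 = 1.5000, f(x_2) = 0.994996, coefficient = 2
x_3 = 1.6250, f(x_3) = 0.997065, coefficient = 4
x_4 = 1.7500, f(x_4) = 0.968228, coefficient = 2
x_5 = 1.8750, f(x_5) = 0.910280, coefficient = 4
x_6 = 2.0000, f(x_6) = 0.826822, coefficient = 2
x_7 = 2.1250, f(x_7) = 0.723044, coefficient = 4
x_8 = 2.2500, f(x_8) = 0.605398, coefficient = 1

I ≈ (0.125000/3) × 21.456220 = 0.894009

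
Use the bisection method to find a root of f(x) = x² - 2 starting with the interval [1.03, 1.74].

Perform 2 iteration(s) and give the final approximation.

f(x) = x² - 2
Initial interval: [1.03, 1.74]

Iteration 1:
  c_1 = (1.030000 + 1.740000)/2 = 1.385000
  f(c_1) = f(1.385000) = -0.081775
  f(a) × f(c) ≥ 0, new interval: [1.385000, 1.740000]
Iteration 2:
  c_2 = (1.385000 + 1.740000)/2 = 1.562500
  f(c_2) = f(1.562500) = 0.441406
  f(a) × f(c) < 0, new interval: [1.385000, 1.562500]

After 2 iteration(s), the approximation is c_2 = 1.562500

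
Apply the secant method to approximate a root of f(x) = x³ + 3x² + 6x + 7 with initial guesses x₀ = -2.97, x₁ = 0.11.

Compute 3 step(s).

f(x) = x³ + 3x² + 6x + 7
x₀ = -2.97, x₁ = 0.11

Secant formula: x_{n+1} = x_n - f(x_n)(x_n - x_{n-1})/(f(x_n) - f(x_{n-1}))

Iteration 1:
  f(-2.970000) = -10.555373
  f(0.110000) = 7.697631
  x_2 = 0.110000 - 7.697631×(0.110000 - (-2.970000))/(7.697631 - (-10.555373))
       = -1.188893
Iteration 2:
  f(0.110000) = 7.697631
  f(-1.188893) = 2.426580
  x_3 = -1.188893 - 2.426580×(-1.188893 - 0.110000)/(2.426580 - 7.697631)
       = -1.786852
Iteration 3:
  f(-1.188893) = 2.426580
  f(-1.786852) = 0.152277
  x_4 = -1.786852 - 0.152277×(-1.786852 - (-1.188893))/(0.152277 - 2.426580)
       = -1.826888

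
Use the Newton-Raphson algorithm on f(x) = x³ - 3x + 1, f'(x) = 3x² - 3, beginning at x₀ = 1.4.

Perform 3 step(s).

f(x) = x³ - 3x + 1
f'(x) = 3x² - 3
x₀ = 1.4

Newton-Raphson formula: x_{n+1} = x_n - f(x_n)/f'(x_n)

Iteration 1:
  f(1.400000) = -0.456000
  f'(1.400000) = 2.880000
  x_1 = 1.400000 - (-0.456000)/2.880000 = 1.558333
Iteration 2:
  f(1.558333) = 0.109261
  f'(1.558333) = 4.285208
  x_2 = 1.558333 - 0.109261/4.285208 = 1.532836
Iteration 3:
  f(1.532836) = 0.003023
  f'(1.532836) = 4.048759
  x_3 = 1.532836 - 0.003023/4.048759 = 1.532090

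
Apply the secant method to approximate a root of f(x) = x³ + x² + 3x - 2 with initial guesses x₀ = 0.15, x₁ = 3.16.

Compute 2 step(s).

f(x) = x³ + x² + 3x - 2
x₀ = 0.15, x₁ = 3.16

Secant formula: x_{n+1} = x_n - f(x_n)(x_n - x_{n-1})/(f(x_n) - f(x_{n-1}))

Iteration 1:
  f(0.150000) = -1.524125
  f(3.160000) = 49.020096
  x_2 = 3.160000 - 49.020096×(3.160000 - 0.150000)/(49.020096 - (-1.524125))
       = 0.240764
Iteration 2:
  f(3.160000) = 49.020096
  f(0.240764) = -1.205783
  x_3 = 0.240764 - (-1.205783)×(0.240764 - 3.160000)/(-1.205783 - 49.020096)
       = 0.310847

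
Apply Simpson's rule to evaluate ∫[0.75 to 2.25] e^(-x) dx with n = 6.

f(x) = e^(-x)
a = 0.75, b = 2.25, n = 6
h = (b - a)/n = 0.250000

Simpson's rule: (h/3)[f(x₀) + 4f(x₁) + 2f(x₂) + ... + f(xₙ)]

x_0 = 0.7500, f(x_0) = 0.472367, coefficient = 1
x_1 = 1.0000, f(x_1) = 0.367879, coefficient = 4
x_2 = 1.2500, f(x_2) = 0.286505, coefficient = 2
x_3 = 1.5000, f(x_3) = 0.223130, coefficient = 4
x_4 = 1.7500, f(x_4) = 0.173774, coefficient = 2
x_5 = 2.0000, f(x_5) = 0.135335, coefficient = 4
x_6 = 2.2500, f(x_6) = 0.105399, coefficient = 1

I ≈ (0.250000/3) × 4.403703 = 0.366975
Exact value: 0.366967
Error: 0.000008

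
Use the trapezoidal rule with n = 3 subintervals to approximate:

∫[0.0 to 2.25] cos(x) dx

f(x) = cos(x)
a = 0.0, b = 2.25, n = 3
h = (b - a)/n = 0.750000

Trapezoidal rule: (h/2)[f(x₀) + 2f(x₁) + 2f(x₂) + ... + f(xₙ)]

x_0 = 0.0000, f(x_0) = 1.000000, coefficient = 1
x_1 = 0.7500, f(x_1) = 0.731689, coefficient = 2
x_2 = 1.5000, f(x_2) = 0.070737, coefficient = 2
x_3 = 2.2500, f(x_3) = -0.628174, coefficient = 1

I ≈ (0.750000/2) × 1.976679 = 0.741254
Exact value: 0.778073
Error: 0.036819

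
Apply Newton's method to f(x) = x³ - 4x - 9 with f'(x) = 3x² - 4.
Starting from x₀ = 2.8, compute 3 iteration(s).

f(x) = x³ - 4x - 9
f'(x) = 3x² - 4
x₀ = 2.8

Newton-Raphson formula: x_{n+1} = x_n - f(x_n)/f'(x_n)

Iteration 1:
  f(2.800000) = 1.752000
  f'(2.800000) = 19.520000
  x_1 = 2.800000 - 1.752000/19.520000 = 2.710246
Iteration 2:
  f(2.710246) = 0.066946
  f'(2.710246) = 18.036299
  x_2 = 2.710246 - 0.066946/18.036299 = 2.706534
Iteration 3:
  f(2.706534) = 0.000112
  f'(2.706534) = 17.975982
  x_3 = 2.706534 - 0.000112/17.975982 = 2.706528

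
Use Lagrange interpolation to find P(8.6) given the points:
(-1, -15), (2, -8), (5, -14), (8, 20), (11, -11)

Lagrange interpolation formula:
P(x) = Σ yᵢ × Lᵢ(x)
where Lᵢ(x) = Π_{j≠i} (x - xⱼ)/(xᵢ - xⱼ)

L_0(8.6) = (8.6 - 2)/(-1 - 2) × (8.6 - 5)/(-1 - 5) × (8.6 - 8)/(-1 - 8) × (8.6 - 11)/(-1 - 11) = -0.017600
L_1(8.6) = (8.6 - (-1))/(2 - (-1)) × (8.6 - 5)/(2 - 5) × (8.6 - 8)/(2 - 8) × (8.6 - 11)/(2 - 11) = 0.102400
L_2(8.6) = (8.6 - (-1))/(5 - (-1)) × (8.6 - 2)/(5 - 2) × (8.6 - 8)/(5 - 8) × (8.6 - 11)/(5 - 11) = -0.281600
L_3(8.6) = (8.6 - (-1))/(8 - (-1)) × (8.6 - 2)/(8 - 2) × (8.6 - 5)/(8 - 5) × (8.6 - 11)/(8 - 11) = 1.126400
L_4(8.6) = (8.6 - (-1))/(11 - (-1)) × (8.6 - 2)/(11 - 2) × (8.6 - 5)/(11 - 5) × (8.6 - 8)/(11 - 8) = 0.070400

P(8.6) = (-15)×L_0(8.6) + (-8)×L_1(8.6) + (-14)×L_2(8.6) + 20×L_3(8.6) + (-11)×L_4(8.6)
P(8.6) = 25.140800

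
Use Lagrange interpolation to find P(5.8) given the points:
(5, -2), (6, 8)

Lagrange interpolation formula:
P(x) = Σ yᵢ × Lᵢ(x)
where Lᵢ(x) = Π_{j≠i} (x - xⱼ)/(xᵢ - xⱼ)

L_0(5.8) = (5.8 - 6)/(5 - 6) = 0.200000
L_1(5.8) = (5.8 - 5)/(6 - 5) = 0.800000

P(5.8) = (-2)×L_0(5.8) + 8×L_1(5.8)
P(5.8) = 6.000000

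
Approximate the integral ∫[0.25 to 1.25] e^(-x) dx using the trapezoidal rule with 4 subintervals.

f(x) = e^(-x)
a = 0.25, b = 1.25, n = 4
h = (b - a)/n = 0.250000

Trapezoidal rule: (h/2)[f(x₀) + 2f(x₁) + 2f(x₂) + ... + f(xₙ)]

x_0 = 0.2500, f(x_0) = 0.778801, coefficient = 1
x_1 = 0.5000, f(x_1) = 0.606531, coefficient = 2
x_2 = 0.7500, f(x_2) = 0.472367, coefficient = 2
x_3 = 1.0000, f(x_3) = 0.367879, coefficient = 2
x_4 = 1.2500, f(x_4) = 0.286505, coefficient = 1

I ≈ (0.250000/2) × 3.958859 = 0.494857
Exact value: 0.492296
Error: 0.002561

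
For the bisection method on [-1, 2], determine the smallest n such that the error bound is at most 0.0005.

We need (b-a)/2^n ≤ 0.0005
(2 - (-1))/2^n ≤ 0.0005
3/2^n ≤ 0.0005
2^n ≥ 6000
n ≥ log₂(6000) = 12.55
n ≥ 13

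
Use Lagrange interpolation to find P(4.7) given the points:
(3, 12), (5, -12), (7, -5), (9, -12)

Lagrange interpolation formula:
P(x) = Σ yᵢ × Lᵢ(x)
where Lᵢ(x) = Π_{j≠i} (x - xⱼ)/(xᵢ - xⱼ)

L_0(4.7) = (4.7 - 5)/(3 - 5) × (4.7 - 7)/(3 - 7) × (4.7 - 9)/(3 - 9) = 0.061812
L_1(4.7) = (4.7 - 3)/(5 - 3) × (4.7 - 7)/(5 - 7) × (4.7 - 9)/(5 - 9) = 1.050812
L_2(4.7) = (4.7 - 3)/(7 - 3) × (4.7 - 5)/(7 - 5) × (4.7 - 9)/(7 - 9) = -0.137062
L_3(4.7) = (4.7 - 3)/(9 - 3) × (4.7 - 5)/(9 - 5) × (4.7 - 7)/(9 - 7) = 0.024437

P(4.7) = 12×L_0(4.7) + (-12)×L_1(4.7) + (-5)×L_2(4.7) + (-12)×L_3(4.7)
P(4.7) = -11.475937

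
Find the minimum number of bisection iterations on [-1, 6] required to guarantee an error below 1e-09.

We need (b-a)/2^n ≤ 1e-09
(6 - (-1))/2^n ≤ 1e-09
7/2^n ≤ 1e-09
2^n ≥ 7000000000
n ≥ log₂(7000000000) = 32.70
n ≥ 33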